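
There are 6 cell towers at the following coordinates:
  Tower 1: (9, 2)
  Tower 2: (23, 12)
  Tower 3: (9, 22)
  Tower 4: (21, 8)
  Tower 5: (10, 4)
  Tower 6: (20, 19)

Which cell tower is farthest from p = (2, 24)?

Tower 4

Squared Euclidean distances:
d²(p, Tower 1) = 49 + 484 = 533
d²(p, Tower 2) = 441 + 144 = 585
d²(p, Tower 3) = 49 + 4 = 53
d²(p, Tower 4) = 361 + 256 = 617
d²(p, Tower 5) = 64 + 400 = 464
d²(p, Tower 6) = 324 + 25 = 349
The largest is to Tower 4.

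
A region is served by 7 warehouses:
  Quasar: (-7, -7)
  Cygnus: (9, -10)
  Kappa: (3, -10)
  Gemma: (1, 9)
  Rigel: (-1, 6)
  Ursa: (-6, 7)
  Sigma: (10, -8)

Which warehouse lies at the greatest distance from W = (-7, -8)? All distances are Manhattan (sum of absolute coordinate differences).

d(W, Quasar) = 0 + 1 = 1
d(W, Cygnus) = 16 + 2 = 18
d(W, Kappa) = 10 + 2 = 12
d(W, Gemma) = 8 + 17 = 25
d(W, Rigel) = 6 + 14 = 20
d(W, Ursa) = 1 + 15 = 16
d(W, Sigma) = 17 + 0 = 17
The largest is to Gemma.

Gemma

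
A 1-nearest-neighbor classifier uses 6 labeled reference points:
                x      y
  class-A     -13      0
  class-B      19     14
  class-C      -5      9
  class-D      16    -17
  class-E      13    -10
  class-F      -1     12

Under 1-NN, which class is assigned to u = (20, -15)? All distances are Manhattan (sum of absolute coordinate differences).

d(u, class-A) = |20−(-13)| + |-15−0| = 33 + 15 = 48
d(u, class-B) = |20−19| + |-15−14| = 1 + 29 = 30
d(u, class-C) = |20−(-5)| + |-15−9| = 25 + 24 = 49
d(u, class-D) = |20−16| + |-15−(-17)| = 4 + 2 = 6
d(u, class-E) = |20−13| + |-15−(-10)| = 7 + 5 = 12
d(u, class-F) = |20−(-1)| + |-15−12| = 21 + 27 = 48
The smallest is to class-D, so u lies in the Voronoi region of class-D.

class-D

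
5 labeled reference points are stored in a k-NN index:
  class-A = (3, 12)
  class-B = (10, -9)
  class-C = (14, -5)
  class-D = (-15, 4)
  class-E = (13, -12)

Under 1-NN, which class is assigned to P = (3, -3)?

Compare squared distances (the ordering matches that of the actual distances):
d²(P, class-A) = (3−3)² + (-3−12)² = 0 + 225 = 225
d²(P, class-B) = (3−10)² + (-3−(-9))² = 49 + 36 = 85
d²(P, class-C) = (3−14)² + (-3−(-5))² = 121 + 4 = 125
d²(P, class-D) = (3−(-15))² + (-3−4)² = 324 + 49 = 373
d²(P, class-E) = (3−13)² + (-3−(-12))² = 100 + 81 = 181
Minimum is at class-B.

class-B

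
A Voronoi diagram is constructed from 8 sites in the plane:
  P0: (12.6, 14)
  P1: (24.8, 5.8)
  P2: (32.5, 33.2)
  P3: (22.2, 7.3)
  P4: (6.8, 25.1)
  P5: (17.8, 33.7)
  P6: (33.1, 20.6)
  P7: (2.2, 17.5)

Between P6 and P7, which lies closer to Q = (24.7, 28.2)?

Compare squared distances:
|QP6|² = (24.7−33.1)² + (28.2−20.6)² = 70.56 + 57.76 = 128.32
|QP7|² = (24.7−2.2)² + (28.2−17.5)² = 506.25 + 114.49 = 620.74
128.32 < 620.74, so P6 is closer.

P6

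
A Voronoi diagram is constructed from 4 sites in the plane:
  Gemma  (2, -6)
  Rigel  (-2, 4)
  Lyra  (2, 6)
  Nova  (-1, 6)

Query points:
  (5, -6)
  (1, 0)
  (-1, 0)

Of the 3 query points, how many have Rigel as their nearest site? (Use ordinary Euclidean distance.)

(5, -6) — d² to each: Gemma:9, Rigel:149, Lyra:153, Nova:180 → nearest is Gemma
(1, 0) — d² to each: Gemma:37, Rigel:25, Lyra:37, Nova:40 → nearest is Rigel
(-1, 0) — d² to each: Gemma:45, Rigel:17, Lyra:45, Nova:36 → nearest is Rigel
2 of the 3 points have Rigel as nearest.

2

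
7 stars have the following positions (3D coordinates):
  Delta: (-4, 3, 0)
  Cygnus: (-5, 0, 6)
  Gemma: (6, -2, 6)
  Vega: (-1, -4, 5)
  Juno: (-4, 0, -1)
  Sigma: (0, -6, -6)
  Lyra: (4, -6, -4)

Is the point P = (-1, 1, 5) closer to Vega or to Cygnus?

Cygnus

Compare squared distances:
d²(P, Vega) = (-1−(-1))² + (1−(-4))² + (5−5)² = 0 + 25 + 0 = 25
d²(P, Cygnus) = (-1−(-5))² + (1−0)² + (5−6)² = 16 + 1 + 1 = 18
25 > 18, so Cygnus is closer.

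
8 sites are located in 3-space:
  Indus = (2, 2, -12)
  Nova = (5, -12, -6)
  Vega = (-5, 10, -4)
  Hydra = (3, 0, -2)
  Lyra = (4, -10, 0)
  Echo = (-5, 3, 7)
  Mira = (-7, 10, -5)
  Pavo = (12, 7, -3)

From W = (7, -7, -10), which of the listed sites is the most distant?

Echo

Compare squared distances (the ordering matches that of the actual distances):
d²(W, Indus) = (7−2)² + (-7−2)² + (-10−(-12))² = 25 + 81 + 4 = 110
d²(W, Nova) = (7−5)² + (-7−(-12))² + (-10−(-6))² = 4 + 25 + 16 = 45
d²(W, Vega) = (7−(-5))² + (-7−10)² + (-10−(-4))² = 144 + 289 + 36 = 469
d²(W, Hydra) = (7−3)² + (-7−0)² + (-10−(-2))² = 16 + 49 + 64 = 129
d²(W, Lyra) = (7−4)² + (-7−(-10))² + (-10−0)² = 9 + 9 + 100 = 118
d²(W, Echo) = (7−(-5))² + (-7−3)² + (-10−7)² = 144 + 100 + 289 = 533
d²(W, Mira) = (7−(-7))² + (-7−10)² + (-10−(-5))² = 196 + 289 + 25 = 510
d²(W, Pavo) = (7−12)² + (-7−7)² + (-10−(-3))² = 25 + 196 + 49 = 270
The largest is to Echo.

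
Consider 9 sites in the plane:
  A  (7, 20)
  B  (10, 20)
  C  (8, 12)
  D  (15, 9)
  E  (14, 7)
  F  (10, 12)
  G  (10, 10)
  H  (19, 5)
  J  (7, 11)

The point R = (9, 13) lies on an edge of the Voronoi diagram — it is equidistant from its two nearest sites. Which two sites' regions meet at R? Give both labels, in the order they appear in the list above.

Squared distances from R to each site:
|RA|² = (9−7)² + (13−20)² = 4 + 49 = 53
|RB|² = (9−10)² + (13−20)² = 1 + 49 = 50
|RC|² = (9−8)² + (13−12)² = 1 + 1 = 2
|RD|² = (9−15)² + (13−9)² = 36 + 16 = 52
|RE|² = (9−14)² + (13−7)² = 25 + 36 = 61
|RF|² = (9−10)² + (13−12)² = 1 + 1 = 2
|RG|² = (9−10)² + (13−10)² = 1 + 9 = 10
|RH|² = (9−19)² + (13−5)² = 100 + 64 = 164
|RJ|² = (9−7)² + (13−11)² = 4 + 4 = 8
R is equidistant from C and F (both at squared distance 2), and every other site is strictly farther — so R lies on the C–F Voronoi edge.

C and F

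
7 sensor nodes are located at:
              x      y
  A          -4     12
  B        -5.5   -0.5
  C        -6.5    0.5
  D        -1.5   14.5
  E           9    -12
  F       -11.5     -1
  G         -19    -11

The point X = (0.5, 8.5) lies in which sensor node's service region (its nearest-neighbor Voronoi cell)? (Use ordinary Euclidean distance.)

Compare squared distances (the ordering matches that of the actual distances):
|XA|² = (0.5−(-4))² + (8.5−12)² = 20.25 + 12.25 = 32.5
|XB|² = (0.5−(-5.5))² + (8.5−(-0.5))² = 36 + 81 = 117
|XC|² = (0.5−(-6.5))² + (8.5−0.5)² = 49 + 64 = 113
|XD|² = (0.5−(-1.5))² + (8.5−14.5)² = 4 + 36 = 40
|XE|² = (0.5−9)² + (8.5−(-12))² = 72.25 + 420.25 = 492.5
|XF|² = (0.5−(-11.5))² + (8.5−(-1))² = 144 + 90.25 = 234.25
|XG|² = (0.5−(-19))² + (8.5−(-11))² = 380.25 + 380.25 = 760.5
The smallest is to A, so X lies in the Voronoi region of A.

A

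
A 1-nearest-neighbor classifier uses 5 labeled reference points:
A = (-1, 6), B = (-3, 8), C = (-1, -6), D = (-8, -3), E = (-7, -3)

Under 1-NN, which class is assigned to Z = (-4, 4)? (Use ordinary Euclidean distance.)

A

Since √ is increasing, it suffices to compare squared distances:
|ZA|² = (-4−(-1))² + (4−6)² = 9 + 4 = 13
|ZB|² = (-4−(-3))² + (4−8)² = 1 + 16 = 17
|ZC|² = (-4−(-1))² + (4−(-6))² = 9 + 100 = 109
|ZD|² = (-4−(-8))² + (4−(-3))² = 16 + 49 = 65
|ZE|² = (-4−(-7))² + (4−(-3))² = 9 + 49 = 58
Minimum is at A.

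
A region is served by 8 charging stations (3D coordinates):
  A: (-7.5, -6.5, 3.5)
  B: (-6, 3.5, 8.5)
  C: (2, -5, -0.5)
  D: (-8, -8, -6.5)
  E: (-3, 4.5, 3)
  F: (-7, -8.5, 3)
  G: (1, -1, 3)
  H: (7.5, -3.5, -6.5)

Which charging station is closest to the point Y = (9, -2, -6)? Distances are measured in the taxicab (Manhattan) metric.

H

d(Y,A) = 16.5 + 4.5 + 9.5 = 30.5
d(Y,B) = 15 + 5.5 + 14.5 = 35
d(Y,C) = 7 + 3 + 5.5 = 15.5
d(Y,D) = 17 + 6 + 0.5 = 23.5
d(Y,E) = 12 + 6.5 + 9 = 27.5
d(Y,F) = 16 + 6.5 + 9 = 31.5
d(Y,G) = 8 + 1 + 9 = 18
d(Y,H) = 1.5 + 1.5 + 0.5 = 3.5
Minimum is at H.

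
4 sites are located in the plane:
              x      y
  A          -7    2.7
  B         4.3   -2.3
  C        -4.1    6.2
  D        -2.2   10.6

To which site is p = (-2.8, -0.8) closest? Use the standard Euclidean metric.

Since √ is increasing, it suffices to compare squared distances:
|pA|² = 17.64 + 12.25 = 29.89
|pB|² = 50.41 + 2.25 = 52.66
|pC|² = 1.69 + 49 = 50.69
|pD|² = 0.36 + 129.96 = 130.32
A is nearest.

A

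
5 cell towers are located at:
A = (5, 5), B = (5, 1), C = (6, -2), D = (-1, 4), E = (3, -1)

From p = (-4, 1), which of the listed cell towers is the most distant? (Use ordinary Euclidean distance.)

C

Compare squared distances (the ordering matches that of the actual distances):
|pA|² = 81 + 16 = 97
|pB|² = 81 + 0 = 81
|pC|² = 100 + 9 = 109
|pD|² = 9 + 9 = 18
|pE|² = 49 + 4 = 53
The largest is to C.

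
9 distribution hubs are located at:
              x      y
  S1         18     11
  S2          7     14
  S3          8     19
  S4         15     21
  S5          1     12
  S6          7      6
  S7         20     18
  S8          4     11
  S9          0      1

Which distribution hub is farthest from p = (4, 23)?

S9

Compare squared distances (the ordering matches that of the actual distances):
|pS1|² = (4−18)² + (23−11)² = 196 + 144 = 340
|pS2|² = (4−7)² + (23−14)² = 9 + 81 = 90
|pS3|² = (4−8)² + (23−19)² = 16 + 16 = 32
|pS4|² = (4−15)² + (23−21)² = 121 + 4 = 125
|pS5|² = (4−1)² + (23−12)² = 9 + 121 = 130
|pS6|² = (4−7)² + (23−6)² = 9 + 289 = 298
|pS7|² = (4−20)² + (23−18)² = 256 + 25 = 281
|pS8|² = (4−4)² + (23−11)² = 0 + 144 = 144
|pS9|² = (4−0)² + (23−1)² = 16 + 484 = 500
The largest is to S9.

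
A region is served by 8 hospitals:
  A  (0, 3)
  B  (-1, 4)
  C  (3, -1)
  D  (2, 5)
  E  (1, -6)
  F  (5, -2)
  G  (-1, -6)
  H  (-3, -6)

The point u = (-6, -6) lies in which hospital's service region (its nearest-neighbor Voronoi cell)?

H

Squared Euclidean distances:
|uA|² = 36 + 81 = 117
|uB|² = 25 + 100 = 125
|uC|² = 81 + 25 = 106
|uD|² = 64 + 121 = 185
|uE|² = 49 + 0 = 49
|uF|² = 121 + 16 = 137
|uG|² = 25 + 0 = 25
|uH|² = 9 + 0 = 9
H is nearest.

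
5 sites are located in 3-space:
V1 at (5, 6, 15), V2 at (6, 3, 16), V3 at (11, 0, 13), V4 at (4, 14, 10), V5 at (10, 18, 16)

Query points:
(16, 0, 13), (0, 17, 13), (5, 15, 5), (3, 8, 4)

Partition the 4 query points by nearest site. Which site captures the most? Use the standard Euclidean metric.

V4

(16, 0, 13) — d² to each: V1:161, V2:118, V3:25, V4:349, V5:369 → nearest is V3
(0, 17, 13) — d² to each: V1:150, V2:241, V3:410, V4:34, V5:110 → nearest is V4
(5, 15, 5) — d² to each: V1:181, V2:266, V3:325, V4:27, V5:155 → nearest is V4
(3, 8, 4) — d² to each: V1:129, V2:178, V3:209, V4:73, V5:293 → nearest is V4
Tally — V3:1, V4:3. V4 captures the most (3).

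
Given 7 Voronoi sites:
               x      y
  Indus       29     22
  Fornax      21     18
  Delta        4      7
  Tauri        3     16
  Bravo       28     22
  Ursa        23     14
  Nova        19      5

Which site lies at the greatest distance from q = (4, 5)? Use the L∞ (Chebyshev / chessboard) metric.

Indus

d(q, Indus) = max(25, 17) = 25
d(q, Fornax) = max(17, 13) = 17
d(q, Delta) = max(0, 2) = 2
d(q, Tauri) = max(1, 11) = 11
d(q, Bravo) = max(24, 17) = 24
d(q, Ursa) = max(19, 9) = 19
d(q, Nova) = max(15, 0) = 15
The largest is to Indus.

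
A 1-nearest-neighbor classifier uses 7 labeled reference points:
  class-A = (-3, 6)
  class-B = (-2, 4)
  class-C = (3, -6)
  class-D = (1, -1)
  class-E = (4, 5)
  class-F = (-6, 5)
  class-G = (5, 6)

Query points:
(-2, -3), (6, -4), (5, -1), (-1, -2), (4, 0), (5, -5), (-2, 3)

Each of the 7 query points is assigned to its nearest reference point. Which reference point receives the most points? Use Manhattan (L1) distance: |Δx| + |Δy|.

(-2, -3) — d to each: class-A:10, class-B:7, class-C:8, class-D:5, class-E:14, class-F:12, class-G:16 → nearest is class-D
(6, -4) — d to each: class-A:19, class-B:16, class-C:5, class-D:8, class-E:11, class-F:21, class-G:11 → nearest is class-C
(5, -1) — d to each: class-A:15, class-B:12, class-C:7, class-D:4, class-E:7, class-F:17, class-G:7 → nearest is class-D
(-1, -2) — d to each: class-A:10, class-B:7, class-C:8, class-D:3, class-E:12, class-F:12, class-G:14 → nearest is class-D
(4, 0) — d to each: class-A:13, class-B:10, class-C:7, class-D:4, class-E:5, class-F:15, class-G:7 → nearest is class-D
(5, -5) — d to each: class-A:19, class-B:16, class-C:3, class-D:8, class-E:11, class-F:21, class-G:11 → nearest is class-C
(-2, 3) — d to each: class-A:4, class-B:1, class-C:14, class-D:7, class-E:8, class-F:6, class-G:10 → nearest is class-B
Tally — class-B:1, class-C:2, class-D:4. class-D captures the most (4).

class-D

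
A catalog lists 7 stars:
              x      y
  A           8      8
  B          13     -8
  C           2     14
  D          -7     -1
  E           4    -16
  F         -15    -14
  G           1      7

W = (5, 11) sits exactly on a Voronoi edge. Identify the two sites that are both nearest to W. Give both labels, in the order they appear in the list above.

A and C

Squared distances from W to each site:
|WA|² = 9 + 9 = 18
|WB|² = 64 + 361 = 425
|WC|² = 9 + 9 = 18
|WD|² = 144 + 144 = 288
|WE|² = 1 + 729 = 730
|WF|² = 400 + 625 = 1025
|WG|² = 16 + 16 = 32
W is equidistant from A and C (both at squared distance 18), and every other site is strictly farther — so W lies on the A–C Voronoi edge.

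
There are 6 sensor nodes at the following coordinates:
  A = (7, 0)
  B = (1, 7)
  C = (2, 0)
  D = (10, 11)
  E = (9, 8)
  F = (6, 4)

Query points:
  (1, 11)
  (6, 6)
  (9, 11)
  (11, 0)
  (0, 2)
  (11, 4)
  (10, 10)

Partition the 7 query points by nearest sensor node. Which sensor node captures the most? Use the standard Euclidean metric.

(1, 11) — d² to each: A:157, B:16, C:122, D:81, E:73, F:74 → nearest is B
(6, 6) — d² to each: A:37, B:26, C:52, D:41, E:13, F:4 → nearest is F
(9, 11) — d² to each: A:125, B:80, C:170, D:1, E:9, F:58 → nearest is D
(11, 0) — d² to each: A:16, B:149, C:81, D:122, E:68, F:41 → nearest is A
(0, 2) — d² to each: A:53, B:26, C:8, D:181, E:117, F:40 → nearest is C
(11, 4) — d² to each: A:32, B:109, C:97, D:50, E:20, F:25 → nearest is E
(10, 10) — d² to each: A:109, B:90, C:164, D:1, E:5, F:52 → nearest is D
Tally — A:1, B:1, C:1, D:2, E:1, F:1. D captures the most (2).

D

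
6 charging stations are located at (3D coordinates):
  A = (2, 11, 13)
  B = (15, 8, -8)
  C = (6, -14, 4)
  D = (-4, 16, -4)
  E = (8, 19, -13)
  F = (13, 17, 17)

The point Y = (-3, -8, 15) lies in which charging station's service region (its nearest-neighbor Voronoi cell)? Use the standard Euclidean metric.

C

Compare squared distances (the ordering matches that of the actual distances):
|YA|² = (-3−2)² + (-8−11)² + (15−13)² = 25 + 361 + 4 = 390
|YB|² = (-3−15)² + (-8−8)² + (15−(-8))² = 324 + 256 + 529 = 1109
|YC|² = (-3−6)² + (-8−(-14))² + (15−4)² = 81 + 36 + 121 = 238
|YD|² = (-3−(-4))² + (-8−16)² + (15−(-4))² = 1 + 576 + 361 = 938
|YE|² = (-3−8)² + (-8−19)² + (15−(-13))² = 121 + 729 + 784 = 1634
|YF|² = (-3−13)² + (-8−17)² + (15−17)² = 256 + 625 + 4 = 885
The smallest is to C, so Y lies in the Voronoi region of C.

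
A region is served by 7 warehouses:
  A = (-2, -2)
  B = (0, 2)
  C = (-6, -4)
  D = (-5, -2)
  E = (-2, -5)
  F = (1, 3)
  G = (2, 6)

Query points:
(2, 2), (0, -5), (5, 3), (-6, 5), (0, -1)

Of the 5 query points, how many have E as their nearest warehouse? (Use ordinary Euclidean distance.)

1

(2, 2) — d² to each: A:32, B:4, C:100, D:65, E:65, F:2, G:16 → nearest is F
(0, -5) — d² to each: A:13, B:49, C:37, D:34, E:4, F:65, G:125 → nearest is E
(5, 3) — d² to each: A:74, B:26, C:170, D:125, E:113, F:16, G:18 → nearest is F
(-6, 5) — d² to each: A:65, B:45, C:81, D:50, E:116, F:53, G:65 → nearest is B
(0, -1) — d² to each: A:5, B:9, C:45, D:26, E:20, F:17, G:53 → nearest is A
1 of the 5 points has E as nearest.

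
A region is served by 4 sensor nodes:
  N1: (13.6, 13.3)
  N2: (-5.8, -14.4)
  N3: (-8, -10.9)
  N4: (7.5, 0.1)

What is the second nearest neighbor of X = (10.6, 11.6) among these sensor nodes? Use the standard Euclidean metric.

Since √ is increasing, it suffices to compare squared distances:
|XN1|² = (10.6−13.6)² + (11.6−13.3)² = 9 + 2.89 = 11.89
|XN2|² = (10.6−(-5.8))² + (11.6−(-14.4))² = 268.96 + 676 = 944.96
|XN3|² = (10.6−(-8))² + (11.6−(-10.9))² = 345.96 + 506.25 = 852.21
|XN4|² = (10.6−7.5)² + (11.6−0.1)² = 9.61 + 132.25 = 141.86
Sorted ascending: N1, N4, N3, … — the second-nearest is N4.

N4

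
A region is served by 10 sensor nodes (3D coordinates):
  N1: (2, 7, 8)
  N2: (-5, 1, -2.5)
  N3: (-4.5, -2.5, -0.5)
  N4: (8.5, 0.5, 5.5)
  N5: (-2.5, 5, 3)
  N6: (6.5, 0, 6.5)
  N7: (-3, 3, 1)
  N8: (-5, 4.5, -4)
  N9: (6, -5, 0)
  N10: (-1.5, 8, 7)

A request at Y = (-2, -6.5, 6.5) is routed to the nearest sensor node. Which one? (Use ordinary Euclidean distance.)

N3

Squared Euclidean distances:
|YN1|² = 16 + 182.25 + 2.25 = 200.5
|YN2|² = 9 + 56.25 + 81 = 146.25
|YN3|² = 6.25 + 16 + 49 = 71.25
|YN4|² = 110.25 + 49 + 1 = 160.25
|YN5|² = 0.25 + 132.25 + 12.25 = 144.75
|YN6|² = 72.25 + 42.25 + 0 = 114.5
|YN7|² = 1 + 90.25 + 30.25 = 121.5
|YN8|² = 9 + 121 + 110.25 = 240.25
|YN9|² = 64 + 2.25 + 42.25 = 108.5
d²(Y, N10) = 0.25 + 210.25 + 0.25 = 210.75
Minimum is at N3.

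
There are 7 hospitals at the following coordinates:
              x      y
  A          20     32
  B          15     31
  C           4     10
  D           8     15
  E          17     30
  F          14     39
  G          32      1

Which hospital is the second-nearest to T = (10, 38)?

B

Compare squared distances (the ordering matches that of the actual distances):
|TA|² = (10−20)² + (38−32)² = 100 + 36 = 136
|TB|² = (10−15)² + (38−31)² = 25 + 49 = 74
|TC|² = (10−4)² + (38−10)² = 36 + 784 = 820
|TD|² = (10−8)² + (38−15)² = 4 + 529 = 533
|TE|² = (10−17)² + (38−30)² = 49 + 64 = 113
|TF|² = (10−14)² + (38−39)² = 16 + 1 = 17
|TG|² = (10−32)² + (38−1)² = 484 + 1369 = 1853
Sorted ascending: F, B, E, … — the second-nearest is B.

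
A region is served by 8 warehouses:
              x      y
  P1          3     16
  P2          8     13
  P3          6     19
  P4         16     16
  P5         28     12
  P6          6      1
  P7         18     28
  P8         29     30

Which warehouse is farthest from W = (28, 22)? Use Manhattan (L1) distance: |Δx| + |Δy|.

P6

d(W,P1) = 25 + 6 = 31
d(W,P2) = 20 + 9 = 29
d(W,P3) = 22 + 3 = 25
d(W,P4) = 12 + 6 = 18
d(W,P5) = 0 + 10 = 10
d(W,P6) = 22 + 21 = 43
d(W,P7) = 10 + 6 = 16
d(W,P8) = 1 + 8 = 9
The largest is to P6.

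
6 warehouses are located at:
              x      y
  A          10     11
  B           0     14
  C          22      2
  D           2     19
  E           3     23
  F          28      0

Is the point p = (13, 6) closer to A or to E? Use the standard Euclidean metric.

A

Compare squared distances:
|pA|² = (13−10)² + (6−11)² = 9 + 25 = 34
|pE|² = (13−3)² + (6−23)² = 100 + 289 = 389
34 < 389, so A is closer.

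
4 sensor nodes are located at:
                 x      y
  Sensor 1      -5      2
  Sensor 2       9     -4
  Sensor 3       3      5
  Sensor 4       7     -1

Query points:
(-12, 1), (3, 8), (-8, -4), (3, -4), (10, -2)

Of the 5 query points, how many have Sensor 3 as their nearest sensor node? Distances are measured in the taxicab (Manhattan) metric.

(-12, 1) — d to each: Sensor 1:8, Sensor 2:26, Sensor 3:19, Sensor 4:21 → nearest is Sensor 1
(3, 8) — d to each: Sensor 1:14, Sensor 2:18, Sensor 3:3, Sensor 4:13 → nearest is Sensor 3
(-8, -4) — d to each: Sensor 1:9, Sensor 2:17, Sensor 3:20, Sensor 4:18 → nearest is Sensor 1
(3, -4) — d to each: Sensor 1:14, Sensor 2:6, Sensor 3:9, Sensor 4:7 → nearest is Sensor 2
(10, -2) — d to each: Sensor 1:19, Sensor 2:3, Sensor 3:14, Sensor 4:4 → nearest is Sensor 2
1 of the 5 points has Sensor 3 as nearest.

1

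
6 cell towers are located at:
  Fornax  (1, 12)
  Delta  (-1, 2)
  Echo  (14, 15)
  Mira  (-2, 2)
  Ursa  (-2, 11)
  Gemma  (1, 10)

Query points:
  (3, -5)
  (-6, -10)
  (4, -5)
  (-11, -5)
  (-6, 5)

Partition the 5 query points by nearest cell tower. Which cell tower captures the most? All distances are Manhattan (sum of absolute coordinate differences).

(3, -5) — d to each: Fornax:19, Delta:11, Echo:31, Mira:12, Ursa:21, Gemma:17 → nearest is Delta
(-6, -10) — d to each: Fornax:29, Delta:17, Echo:45, Mira:16, Ursa:25, Gemma:27 → nearest is Mira
(4, -5) — d to each: Fornax:20, Delta:12, Echo:30, Mira:13, Ursa:22, Gemma:18 → nearest is Delta
(-11, -5) — d to each: Fornax:29, Delta:17, Echo:45, Mira:16, Ursa:25, Gemma:27 → nearest is Mira
(-6, 5) — d to each: Fornax:14, Delta:8, Echo:30, Mira:7, Ursa:10, Gemma:12 → nearest is Mira
Tally — Delta:2, Mira:3. Mira captures the most (3).

Mira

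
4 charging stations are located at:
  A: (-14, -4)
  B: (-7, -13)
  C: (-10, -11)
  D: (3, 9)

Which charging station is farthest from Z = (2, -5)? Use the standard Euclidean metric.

A

Squared Euclidean distances:
|ZA|² = (2−(-14))² + (-5−(-4))² = 256 + 1 = 257
|ZB|² = (2−(-7))² + (-5−(-13))² = 81 + 64 = 145
|ZC|² = (2−(-10))² + (-5−(-11))² = 144 + 36 = 180
|ZD|² = (2−3)² + (-5−9)² = 1 + 196 = 197
The largest is to A.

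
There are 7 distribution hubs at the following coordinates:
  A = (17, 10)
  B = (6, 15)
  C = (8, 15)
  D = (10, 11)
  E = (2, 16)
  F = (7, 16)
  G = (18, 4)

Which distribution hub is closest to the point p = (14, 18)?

C

Since √ is increasing, it suffices to compare squared distances:
|pA|² = (14−17)² + (18−10)² = 9 + 64 = 73
|pB|² = (14−6)² + (18−15)² = 64 + 9 = 73
|pC|² = (14−8)² + (18−15)² = 36 + 9 = 45
|pD|² = (14−10)² + (18−11)² = 16 + 49 = 65
|pE|² = (14−2)² + (18−16)² = 144 + 4 = 148
|pF|² = (14−7)² + (18−16)² = 49 + 4 = 53
|pG|² = (14−18)² + (18−4)² = 16 + 196 = 212
The smallest is to C, so p lies in the Voronoi region of C.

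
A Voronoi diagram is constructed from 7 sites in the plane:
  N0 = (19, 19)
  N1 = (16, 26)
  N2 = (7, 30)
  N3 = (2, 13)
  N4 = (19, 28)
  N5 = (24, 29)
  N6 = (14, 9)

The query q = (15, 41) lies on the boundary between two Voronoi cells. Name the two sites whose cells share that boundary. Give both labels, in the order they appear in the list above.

Squared distances from q to each site:
|qN0|² = 16 + 484 = 500
|qN1|² = 1 + 225 = 226
|qN2|² = 64 + 121 = 185
|qN3|² = 169 + 784 = 953
|qN4|² = 16 + 169 = 185
|qN5|² = 81 + 144 = 225
|qN6|² = 1 + 1024 = 1025
q is equidistant from N2 and N4 (both at squared distance 185), and every other site is strictly farther — so q lies on the N2–N4 Voronoi edge.

N2 and N4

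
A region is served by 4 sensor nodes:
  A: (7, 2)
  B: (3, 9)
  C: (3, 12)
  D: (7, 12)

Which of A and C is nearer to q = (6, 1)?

A

Compare squared distances:
|qA|² = (6−7)² + (1−2)² = 1 + 1 = 2
|qC|² = (6−3)² + (1−12)² = 9 + 121 = 130
2 < 130, so A is closer.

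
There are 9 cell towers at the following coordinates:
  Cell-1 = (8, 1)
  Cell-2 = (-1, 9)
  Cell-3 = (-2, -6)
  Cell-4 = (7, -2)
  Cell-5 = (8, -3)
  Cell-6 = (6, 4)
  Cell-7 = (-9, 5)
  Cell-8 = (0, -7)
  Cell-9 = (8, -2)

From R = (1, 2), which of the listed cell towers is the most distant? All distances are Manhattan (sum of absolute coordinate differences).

Cell-7

d(R, Cell-1) = |1−8| + |2−1| = 7 + 1 = 8
d(R, Cell-2) = |1−(-1)| + |2−9| = 2 + 7 = 9
d(R, Cell-3) = |1−(-2)| + |2−(-6)| = 3 + 8 = 11
d(R, Cell-4) = |1−7| + |2−(-2)| = 6 + 4 = 10
d(R, Cell-5) = |1−8| + |2−(-3)| = 7 + 5 = 12
d(R, Cell-6) = |1−6| + |2−4| = 5 + 2 = 7
d(R, Cell-7) = |1−(-9)| + |2−5| = 10 + 3 = 13
d(R, Cell-8) = |1−0| + |2−(-7)| = 1 + 9 = 10
d(R, Cell-9) = |1−8| + |2−(-2)| = 7 + 4 = 11
The largest is to Cell-7.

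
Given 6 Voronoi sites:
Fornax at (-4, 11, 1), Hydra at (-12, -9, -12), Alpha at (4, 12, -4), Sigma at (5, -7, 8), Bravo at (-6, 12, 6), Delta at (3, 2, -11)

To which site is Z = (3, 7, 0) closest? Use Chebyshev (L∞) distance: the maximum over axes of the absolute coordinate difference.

d(Z, Fornax) = max(7, 4, 1) = 7
d(Z, Hydra) = max(15, 16, 12) = 16
d(Z, Alpha) = max(1, 5, 4) = 5
d(Z, Sigma) = max(2, 14, 8) = 14
d(Z, Bravo) = max(9, 5, 6) = 9
d(Z, Delta) = max(0, 5, 11) = 11
Minimum is at Alpha.

Alpha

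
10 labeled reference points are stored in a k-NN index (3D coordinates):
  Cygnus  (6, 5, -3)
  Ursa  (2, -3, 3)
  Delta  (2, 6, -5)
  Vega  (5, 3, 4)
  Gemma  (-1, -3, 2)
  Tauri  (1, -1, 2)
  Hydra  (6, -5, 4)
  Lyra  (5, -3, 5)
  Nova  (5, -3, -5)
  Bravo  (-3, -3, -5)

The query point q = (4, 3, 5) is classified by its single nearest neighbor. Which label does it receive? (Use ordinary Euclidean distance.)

Vega

Since √ is increasing, it suffices to compare squared distances:
d²(q, Cygnus) = (4−6)² + (3−5)² + (5−(-3))² = 4 + 4 + 64 = 72
d²(q, Ursa) = (4−2)² + (3−(-3))² + (5−3)² = 4 + 36 + 4 = 44
d²(q, Delta) = (4−2)² + (3−6)² + (5−(-5))² = 4 + 9 + 100 = 113
d²(q, Vega) = (4−5)² + (3−3)² + (5−4)² = 1 + 0 + 1 = 2
d²(q, Gemma) = (4−(-1))² + (3−(-3))² + (5−2)² = 25 + 36 + 9 = 70
d²(q, Tauri) = (4−1)² + (3−(-1))² + (5−2)² = 9 + 16 + 9 = 34
d²(q, Hydra) = (4−6)² + (3−(-5))² + (5−4)² = 4 + 64 + 1 = 69
d²(q, Lyra) = (4−5)² + (3−(-3))² + (5−5)² = 1 + 36 + 0 = 37
d²(q, Nova) = (4−5)² + (3−(-3))² + (5−(-5))² = 1 + 36 + 100 = 137
d²(q, Bravo) = (4−(-3))² + (3−(-3))² + (5−(-5))² = 49 + 36 + 100 = 185
Minimum is at Vega.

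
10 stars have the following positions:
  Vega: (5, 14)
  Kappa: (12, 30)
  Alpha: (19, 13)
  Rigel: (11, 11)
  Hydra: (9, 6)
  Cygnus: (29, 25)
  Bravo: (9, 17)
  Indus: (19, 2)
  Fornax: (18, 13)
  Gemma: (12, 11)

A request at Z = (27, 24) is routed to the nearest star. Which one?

Cygnus

Compare squared distances (the ordering matches that of the actual distances):
d²(Z, Vega) = (27−5)² + (24−14)² = 484 + 100 = 584
d²(Z, Kappa) = (27−12)² + (24−30)² = 225 + 36 = 261
d²(Z, Alpha) = (27−19)² + (24−13)² = 64 + 121 = 185
d²(Z, Rigel) = (27−11)² + (24−11)² = 256 + 169 = 425
d²(Z, Hydra) = (27−9)² + (24−6)² = 324 + 324 = 648
d²(Z, Cygnus) = (27−29)² + (24−25)² = 4 + 1 = 5
d²(Z, Bravo) = (27−9)² + (24−17)² = 324 + 49 = 373
d²(Z, Indus) = (27−19)² + (24−2)² = 64 + 484 = 548
d²(Z, Fornax) = (27−18)² + (24−13)² = 81 + 121 = 202
d²(Z, Gemma) = (27−12)² + (24−11)² = 225 + 169 = 394
The smallest is to Cygnus, so Z lies in the Voronoi region of Cygnus.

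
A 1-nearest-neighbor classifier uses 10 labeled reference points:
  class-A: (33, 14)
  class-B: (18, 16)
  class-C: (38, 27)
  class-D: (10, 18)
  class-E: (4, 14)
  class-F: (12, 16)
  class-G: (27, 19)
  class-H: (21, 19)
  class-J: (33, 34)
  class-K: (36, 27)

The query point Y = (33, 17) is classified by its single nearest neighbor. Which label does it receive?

class-A

Compare squared distances (the ordering matches that of the actual distances):
d²(Y, class-A) = (33−33)² + (17−14)² = 0 + 9 = 9
d²(Y, class-B) = (33−18)² + (17−16)² = 225 + 1 = 226
d²(Y, class-C) = (33−38)² + (17−27)² = 25 + 100 = 125
d²(Y, class-D) = (33−10)² + (17−18)² = 529 + 1 = 530
d²(Y, class-E) = (33−4)² + (17−14)² = 841 + 9 = 850
d²(Y, class-F) = (33−12)² + (17−16)² = 441 + 1 = 442
d²(Y, class-G) = (33−27)² + (17−19)² = 36 + 4 = 40
d²(Y, class-H) = (33−21)² + (17−19)² = 144 + 4 = 148
d²(Y, class-J) = (33−33)² + (17−34)² = 0 + 289 = 289
d²(Y, class-K) = (33−36)² + (17−27)² = 9 + 100 = 109
class-A is nearest.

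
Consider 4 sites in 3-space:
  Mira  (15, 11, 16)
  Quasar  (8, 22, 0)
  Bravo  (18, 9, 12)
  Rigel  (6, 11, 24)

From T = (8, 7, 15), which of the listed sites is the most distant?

Compare squared distances (the ordering matches that of the actual distances):
d²(T, Mira) = (8−15)² + (7−11)² + (15−16)² = 49 + 16 + 1 = 66
d²(T, Quasar) = (8−8)² + (7−22)² + (15−0)² = 0 + 225 + 225 = 450
d²(T, Bravo) = (8−18)² + (7−9)² + (15−12)² = 100 + 4 + 9 = 113
d²(T, Rigel) = (8−6)² + (7−11)² + (15−24)² = 4 + 16 + 81 = 101
The largest is to Quasar.

Quasar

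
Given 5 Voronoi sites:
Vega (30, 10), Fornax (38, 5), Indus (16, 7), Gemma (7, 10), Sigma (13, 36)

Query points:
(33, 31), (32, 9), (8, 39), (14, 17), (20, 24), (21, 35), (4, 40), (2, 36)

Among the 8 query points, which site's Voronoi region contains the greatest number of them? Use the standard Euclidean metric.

(33, 31) — d² to each: Vega:450, Fornax:701, Indus:865, Gemma:1117, Sigma:425 → nearest is Sigma
(32, 9) — d² to each: Vega:5, Fornax:52, Indus:260, Gemma:626, Sigma:1090 → nearest is Vega
(8, 39) — d² to each: Vega:1325, Fornax:2056, Indus:1088, Gemma:842, Sigma:34 → nearest is Sigma
(14, 17) — d² to each: Vega:305, Fornax:720, Indus:104, Gemma:98, Sigma:362 → nearest is Gemma
(20, 24) — d² to each: Vega:296, Fornax:685, Indus:305, Gemma:365, Sigma:193 → nearest is Sigma
(21, 35) — d² to each: Vega:706, Fornax:1189, Indus:809, Gemma:821, Sigma:65 → nearest is Sigma
(4, 40) — d² to each: Vega:1576, Fornax:2381, Indus:1233, Gemma:909, Sigma:97 → nearest is Sigma
(2, 36) — d² to each: Vega:1460, Fornax:2257, Indus:1037, Gemma:701, Sigma:121 → nearest is Sigma
Tally — Vega:1, Gemma:1, Sigma:6. Sigma captures the most (6).

Sigma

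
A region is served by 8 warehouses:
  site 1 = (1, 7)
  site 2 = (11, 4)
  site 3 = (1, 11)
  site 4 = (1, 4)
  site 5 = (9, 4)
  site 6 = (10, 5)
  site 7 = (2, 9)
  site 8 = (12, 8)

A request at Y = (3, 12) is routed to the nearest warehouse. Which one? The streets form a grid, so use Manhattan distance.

site 3

d(Y, site 1) = 2 + 5 = 7
d(Y, site 2) = 8 + 8 = 16
d(Y, site 3) = 2 + 1 = 3
d(Y, site 4) = 2 + 8 = 10
d(Y, site 5) = 6 + 8 = 14
d(Y, site 6) = 7 + 7 = 14
d(Y, site 7) = 1 + 3 = 4
d(Y, site 8) = 9 + 4 = 13
The smallest is to site 3, so Y lies in the Voronoi region of site 3.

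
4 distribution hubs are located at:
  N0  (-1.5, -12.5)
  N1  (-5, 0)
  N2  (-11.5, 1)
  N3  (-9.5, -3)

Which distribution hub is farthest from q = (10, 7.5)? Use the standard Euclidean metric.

N0

Squared Euclidean distances:
|qN0|² = (10−(-1.5))² + (7.5−(-12.5))² = 132.25 + 400 = 532.25
|qN1|² = (10−(-5))² + (7.5−0)² = 225 + 56.25 = 281.25
|qN2|² = (10−(-11.5))² + (7.5−1)² = 462.25 + 42.25 = 504.5
|qN3|² = (10−(-9.5))² + (7.5−(-3))² = 380.25 + 110.25 = 490.5
The largest is to N0.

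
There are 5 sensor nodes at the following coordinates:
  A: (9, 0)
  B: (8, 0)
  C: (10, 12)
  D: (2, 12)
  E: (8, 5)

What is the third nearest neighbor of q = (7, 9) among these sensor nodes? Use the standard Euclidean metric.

D

Since √ is increasing, it suffices to compare squared distances:
|qA|² = 4 + 81 = 85
|qB|² = 1 + 81 = 82
|qC|² = 9 + 9 = 18
|qD|² = 25 + 9 = 34
|qE|² = 1 + 16 = 17
Sorted ascending: E, C, D, B, … — the third-nearest is D.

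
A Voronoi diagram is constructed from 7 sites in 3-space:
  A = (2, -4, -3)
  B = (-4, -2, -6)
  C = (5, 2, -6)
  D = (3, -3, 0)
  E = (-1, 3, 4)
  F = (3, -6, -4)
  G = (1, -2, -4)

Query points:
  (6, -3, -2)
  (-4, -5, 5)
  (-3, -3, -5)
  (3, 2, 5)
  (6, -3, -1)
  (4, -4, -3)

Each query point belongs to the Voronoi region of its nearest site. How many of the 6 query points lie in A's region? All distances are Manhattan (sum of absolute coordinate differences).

(6, -3, -2) — d to each: A:6, B:15, C:10, D:5, E:19, F:8, G:8 → nearest is D
(-4, -5, 5) — d to each: A:15, B:14, C:27, D:14, E:12, F:17, G:17 → nearest is E
(-3, -3, -5) — d to each: A:8, B:3, C:14, D:11, E:17, F:10, G:6 → nearest is B
(3, 2, 5) — d to each: A:15, B:22, C:13, D:10, E:6, F:17, G:15 → nearest is E
(6, -3, -1) — d to each: A:7, B:16, C:11, D:4, E:18, F:9, G:9 → nearest is D
(4, -4, -3) — d to each: A:2, B:13, C:10, D:5, E:19, F:4, G:6 → nearest is A
1 of the 6 points has A as nearest.

1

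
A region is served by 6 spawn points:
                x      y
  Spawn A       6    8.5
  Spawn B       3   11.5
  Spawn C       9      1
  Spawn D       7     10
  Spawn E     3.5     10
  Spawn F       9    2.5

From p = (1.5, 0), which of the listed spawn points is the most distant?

Compare squared distances (the ordering matches that of the actual distances):
d²(p, Spawn A) = 20.25 + 72.25 = 92.5
d²(p, Spawn B) = 2.25 + 132.25 = 134.5
d²(p, Spawn C) = 56.25 + 1 = 57.25
d²(p, Spawn D) = 30.25 + 100 = 130.25
d²(p, Spawn E) = 4 + 100 = 104
d²(p, Spawn F) = 56.25 + 6.25 = 62.5
The largest is to Spawn B.

Spawn B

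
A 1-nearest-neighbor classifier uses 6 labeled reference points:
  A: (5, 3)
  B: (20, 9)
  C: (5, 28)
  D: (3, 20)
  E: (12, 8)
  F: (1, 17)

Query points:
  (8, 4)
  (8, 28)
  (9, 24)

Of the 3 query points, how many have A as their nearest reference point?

1

(8, 4) — d² to each: A:10, B:169, C:585, D:281, E:32, F:218 → nearest is A
(8, 28) — d² to each: A:634, B:505, C:9, D:89, E:416, F:170 → nearest is C
(9, 24) — d² to each: A:457, B:346, C:32, D:52, E:265, F:113 → nearest is C
1 of the 3 points has A as nearest.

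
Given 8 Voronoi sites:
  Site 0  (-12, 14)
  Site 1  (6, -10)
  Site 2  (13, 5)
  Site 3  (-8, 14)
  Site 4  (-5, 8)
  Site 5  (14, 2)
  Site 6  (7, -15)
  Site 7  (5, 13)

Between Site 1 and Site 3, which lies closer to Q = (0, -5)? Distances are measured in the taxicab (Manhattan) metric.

Site 1

d(Q, Site 1) = |0−6| + |-5−(-10)| = 6 + 5 = 11
d(Q, Site 3) = |0−(-8)| + |-5−14| = 8 + 19 = 27
11 < 27, so Site 1 is closer.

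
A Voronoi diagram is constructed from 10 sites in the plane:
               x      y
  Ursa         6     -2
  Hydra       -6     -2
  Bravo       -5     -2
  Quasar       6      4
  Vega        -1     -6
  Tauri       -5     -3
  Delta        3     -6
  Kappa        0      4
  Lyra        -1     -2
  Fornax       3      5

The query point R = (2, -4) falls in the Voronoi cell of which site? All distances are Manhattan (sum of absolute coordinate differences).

d(R, Ursa) = |2−6| + |-4−(-2)| = 4 + 2 = 6
d(R, Hydra) = |2−(-6)| + |-4−(-2)| = 8 + 2 = 10
d(R, Bravo) = |2−(-5)| + |-4−(-2)| = 7 + 2 = 9
d(R, Quasar) = |2−6| + |-4−4| = 4 + 8 = 12
d(R, Vega) = |2−(-1)| + |-4−(-6)| = 3 + 2 = 5
d(R, Tauri) = |2−(-5)| + |-4−(-3)| = 7 + 1 = 8
d(R, Delta) = |2−3| + |-4−(-6)| = 1 + 2 = 3
d(R, Kappa) = |2−0| + |-4−4| = 2 + 8 = 10
d(R, Lyra) = |2−(-1)| + |-4−(-2)| = 3 + 2 = 5
d(R, Fornax) = |2−3| + |-4−5| = 1 + 9 = 10
Delta is nearest.

Delta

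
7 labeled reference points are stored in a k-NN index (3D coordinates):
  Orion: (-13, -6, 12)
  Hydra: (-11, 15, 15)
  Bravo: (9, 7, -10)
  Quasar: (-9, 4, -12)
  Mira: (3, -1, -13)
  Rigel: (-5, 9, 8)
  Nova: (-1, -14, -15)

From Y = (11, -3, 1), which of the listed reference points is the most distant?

Hydra

Squared Euclidean distances:
d²(Y, Orion) = (11−(-13))² + (-3−(-6))² + (1−12)² = 576 + 9 + 121 = 706
d²(Y, Hydra) = (11−(-11))² + (-3−15)² + (1−15)² = 484 + 324 + 196 = 1004
d²(Y, Bravo) = (11−9)² + (-3−7)² + (1−(-10))² = 4 + 100 + 121 = 225
d²(Y, Quasar) = (11−(-9))² + (-3−4)² + (1−(-12))² = 400 + 49 + 169 = 618
d²(Y, Mira) = (11−3)² + (-3−(-1))² + (1−(-13))² = 64 + 4 + 196 = 264
d²(Y, Rigel) = (11−(-5))² + (-3−9)² + (1−8)² = 256 + 144 + 49 = 449
d²(Y, Nova) = (11−(-1))² + (-3−(-14))² + (1−(-15))² = 144 + 121 + 256 = 521
The largest is to Hydra.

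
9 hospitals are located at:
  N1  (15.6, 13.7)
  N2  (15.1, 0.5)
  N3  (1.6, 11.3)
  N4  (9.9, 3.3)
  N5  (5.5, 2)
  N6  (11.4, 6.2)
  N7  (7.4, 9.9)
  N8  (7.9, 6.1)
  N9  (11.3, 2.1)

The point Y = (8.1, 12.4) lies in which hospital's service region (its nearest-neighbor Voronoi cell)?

N7

Squared Euclidean distances:
|YN1|² = (8.1−15.6)² + (12.4−13.7)² = 56.25 + 1.69 = 57.94
|YN2|² = (8.1−15.1)² + (12.4−0.5)² = 49 + 141.61 = 190.61
|YN3|² = (8.1−1.6)² + (12.4−11.3)² = 42.25 + 1.21 = 43.46
|YN4|² = (8.1−9.9)² + (12.4−3.3)² = 3.24 + 82.81 = 86.05
|YN5|² = (8.1−5.5)² + (12.4−2)² = 6.76 + 108.16 = 114.92
|YN6|² = (8.1−11.4)² + (12.4−6.2)² = 10.89 + 38.44 = 49.33
|YN7|² = (8.1−7.4)² + (12.4−9.9)² = 0.49 + 6.25 = 6.74
|YN8|² = (8.1−7.9)² + (12.4−6.1)² = 0.04 + 39.69 = 39.73
|YN9|² = (8.1−11.3)² + (12.4−2.1)² = 10.24 + 106.09 = 116.33
N7 is nearest.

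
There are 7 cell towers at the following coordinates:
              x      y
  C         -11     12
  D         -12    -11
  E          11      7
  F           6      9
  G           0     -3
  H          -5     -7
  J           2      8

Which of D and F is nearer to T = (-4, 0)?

F

Compare squared distances:
|TD|² = (-4−(-12))² + (0−(-11))² = 64 + 121 = 185
|TF|² = (-4−6)² + (0−9)² = 100 + 81 = 181
185 > 181, so F is closer.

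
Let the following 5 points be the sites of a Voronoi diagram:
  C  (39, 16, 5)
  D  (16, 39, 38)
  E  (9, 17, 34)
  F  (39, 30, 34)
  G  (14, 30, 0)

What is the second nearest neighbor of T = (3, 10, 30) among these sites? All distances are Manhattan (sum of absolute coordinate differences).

d(T,C) = |3−39| + |10−16| + |30−5| = 36 + 6 + 25 = 67
d(T,D) = |3−16| + |10−39| + |30−38| = 13 + 29 + 8 = 50
d(T,E) = |3−9| + |10−17| + |30−34| = 6 + 7 + 4 = 17
d(T,F) = |3−39| + |10−30| + |30−34| = 36 + 20 + 4 = 60
d(T,G) = |3−14| + |10−30| + |30−0| = 11 + 20 + 30 = 61
Sorted ascending: E, D, F, … — the second-nearest is D.

D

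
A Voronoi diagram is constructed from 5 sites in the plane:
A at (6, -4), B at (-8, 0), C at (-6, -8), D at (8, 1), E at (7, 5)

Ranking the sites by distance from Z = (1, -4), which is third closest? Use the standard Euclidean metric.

D

Since √ is increasing, it suffices to compare squared distances:
|ZA|² = (1−6)² + (-4−(-4))² = 25 + 0 = 25
|ZB|² = (1−(-8))² + (-4−0)² = 81 + 16 = 97
|ZC|² = (1−(-6))² + (-4−(-8))² = 49 + 16 = 65
|ZD|² = (1−8)² + (-4−1)² = 49 + 25 = 74
|ZE|² = (1−7)² + (-4−5)² = 36 + 81 = 117
Sorted ascending: A, C, D, B, … — the third-nearest is D.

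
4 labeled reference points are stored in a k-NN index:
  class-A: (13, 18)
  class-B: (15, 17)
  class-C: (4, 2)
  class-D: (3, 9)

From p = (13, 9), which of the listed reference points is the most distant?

Since √ is increasing, it suffices to compare squared distances:
d²(p, class-A) = (13−13)² + (9−18)² = 0 + 81 = 81
d²(p, class-B) = (13−15)² + (9−17)² = 4 + 64 = 68
d²(p, class-C) = (13−4)² + (9−2)² = 81 + 49 = 130
d²(p, class-D) = (13−3)² + (9−9)² = 100 + 0 = 100
The largest is to class-C.

class-C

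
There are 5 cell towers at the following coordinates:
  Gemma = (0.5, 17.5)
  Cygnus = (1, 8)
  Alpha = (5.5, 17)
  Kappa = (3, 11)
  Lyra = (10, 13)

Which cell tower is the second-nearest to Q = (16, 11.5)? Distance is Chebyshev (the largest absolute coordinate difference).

d(Q, Gemma) = max(15.5, 6) = 15.5
d(Q, Cygnus) = max(15, 3.5) = 15
d(Q, Alpha) = max(10.5, 5.5) = 10.5
d(Q, Kappa) = max(13, 0.5) = 13
d(Q, Lyra) = max(6, 1.5) = 6
Sorted ascending: Lyra, Alpha, Kappa, … — the second-nearest is Alpha.

Alpha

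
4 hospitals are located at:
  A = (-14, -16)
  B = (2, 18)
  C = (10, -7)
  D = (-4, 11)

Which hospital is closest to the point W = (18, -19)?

C

Compare squared distances (the ordering matches that of the actual distances):
|WA|² = (18−(-14))² + (-19−(-16))² = 1024 + 9 = 1033
|WB|² = (18−2)² + (-19−18)² = 256 + 1369 = 1625
|WC|² = (18−10)² + (-19−(-7))² = 64 + 144 = 208
|WD|² = (18−(-4))² + (-19−11)² = 484 + 900 = 1384
C is nearest.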